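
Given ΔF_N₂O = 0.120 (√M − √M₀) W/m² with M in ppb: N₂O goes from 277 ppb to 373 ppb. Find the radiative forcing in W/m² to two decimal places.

ΔF = 0.32 W/m²

N₂O: 0.120 × (√373 − √277) = 0.120 × (19.3132 − 16.6433) = 0.120 × 2.6699 = 0.3204 W/m².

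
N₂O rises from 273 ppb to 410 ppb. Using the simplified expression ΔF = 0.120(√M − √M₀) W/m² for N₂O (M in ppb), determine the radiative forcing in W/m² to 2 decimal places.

ΔF = 0.45 W/m²

N₂O: 0.120 × (√410 − √273) = 0.120 × (20.2485 − 16.5227) = 0.120 × 3.7258 = 0.4471 W/m².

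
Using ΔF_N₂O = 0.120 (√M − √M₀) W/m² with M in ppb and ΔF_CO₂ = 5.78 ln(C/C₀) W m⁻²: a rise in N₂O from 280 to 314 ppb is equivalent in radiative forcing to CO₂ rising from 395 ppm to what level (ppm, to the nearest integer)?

C ≈ 403 ppm

N₂O forcing: 0.120 × (√314 − √280) = 0.120 × (17.7200 − 16.7332) = 0.120 × 0.9868 = 0.11842 W/m².
Set 5.78 ln(C/395) = 0.11842: ln(C/395) = 0.11842/5.78 = 0.02049, so C = 395 × e^0.02049 = 395 × 1.02070 = 403.18 ppm.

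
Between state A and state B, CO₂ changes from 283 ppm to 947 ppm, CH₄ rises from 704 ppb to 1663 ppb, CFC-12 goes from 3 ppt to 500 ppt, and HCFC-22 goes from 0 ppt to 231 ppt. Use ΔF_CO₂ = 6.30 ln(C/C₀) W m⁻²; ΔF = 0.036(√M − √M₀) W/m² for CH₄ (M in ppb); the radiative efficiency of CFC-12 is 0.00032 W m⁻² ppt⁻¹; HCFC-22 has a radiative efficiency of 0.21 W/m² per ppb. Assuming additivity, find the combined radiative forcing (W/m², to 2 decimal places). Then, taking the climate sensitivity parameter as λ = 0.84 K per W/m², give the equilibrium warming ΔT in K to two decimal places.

CO₂: 6.30 × ln(947/283) = 6.30 × ln(3.34629) = 6.30 × 1.20785 = 7.6095 W/m².
CH₄: 0.036 × (√1663 − √704) = 0.036 × (40.7799 − 26.5330) = 0.036 × 14.2469 = 0.5129 W/m².
CFC-12: ΔF = 0.00032 × (500 − 3) = 0.00032 × 497 = 0.1590 W/m².
HCFC-22: Δ = 231 − 0 = 231 ppt = 0.231 ppb; ΔF = 0.21 × 0.231 = 0.0485 W/m².
Total ΔF = 7.6095 + 0.5129 + 0.1590 + 0.0485 = 8.3299 W/m².
ΔT = λ ΔF = 0.84 × 8.33 = 6.9972 K.

ΔF = 8.33 W/m²; ΔT = 7.00 K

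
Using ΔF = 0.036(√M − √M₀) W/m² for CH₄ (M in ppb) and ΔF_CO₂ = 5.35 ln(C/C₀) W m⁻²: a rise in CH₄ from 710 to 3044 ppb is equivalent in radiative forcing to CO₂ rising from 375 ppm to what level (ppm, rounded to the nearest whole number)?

CH₄ forcing: 0.036 × (√3044 − √710) = 0.036 × (55.1725 − 26.6458) = 0.036 × 28.5267 = 1.02696 W/m².
Set 5.35 ln(C/375) = 1.02696: ln(C/375) = 1.02696/5.35 = 0.19196, so C = 375 × e^0.19196 = 375 × 1.21162 = 454.36 ppm.

C ≈ 454 ppm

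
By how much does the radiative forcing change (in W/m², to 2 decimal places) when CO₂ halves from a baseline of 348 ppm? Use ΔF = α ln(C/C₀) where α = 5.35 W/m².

Because the forcing depends only on the ratio C/C₀, the initial concentration does not enter.
ΔF = 5.35 × ln(0.5) = 5.35 × -0.69315 = -3.7084 W/m².

ΔF = -3.71 W/m²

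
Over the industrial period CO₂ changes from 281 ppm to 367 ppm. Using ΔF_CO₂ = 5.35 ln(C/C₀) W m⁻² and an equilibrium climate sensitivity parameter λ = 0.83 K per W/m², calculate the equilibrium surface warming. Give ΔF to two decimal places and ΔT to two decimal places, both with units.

CO₂: 5.35 × ln(367/281) = 5.35 × ln(1.30605) = 5.35 × 0.26701 = 1.4285 W/m².
ΔT = λ ΔF = 0.83 × 1.43 = 1.1869 K.

ΔF = 1.43 W/m²; ΔT = 1.19 K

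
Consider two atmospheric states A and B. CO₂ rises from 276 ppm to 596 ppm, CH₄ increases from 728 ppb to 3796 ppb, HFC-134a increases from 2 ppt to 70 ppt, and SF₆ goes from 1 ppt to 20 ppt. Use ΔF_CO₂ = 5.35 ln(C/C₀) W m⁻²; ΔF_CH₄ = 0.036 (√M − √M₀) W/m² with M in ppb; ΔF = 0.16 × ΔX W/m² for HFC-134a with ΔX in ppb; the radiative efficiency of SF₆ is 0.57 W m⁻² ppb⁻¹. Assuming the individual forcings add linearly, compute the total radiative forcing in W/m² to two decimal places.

CO₂: 5.35 × ln(596/276) = 5.35 × ln(2.15942) = 5.35 × 0.76984 = 4.1186 W/m².
CH₄: 0.036 × (√3796 − √728) = 0.036 × (61.6117 − 26.9815) = 0.036 × 34.6302 = 1.2467 W/m².
HFC-134a: Δ = 70 − 2 = 68 ppt = 0.068 ppb; ΔF = 0.16 × 0.068 = 0.0109 W/m².
SF₆: Δ = 20 − 1 = 19 ppt = 0.019 ppb; ΔF = 0.57 × 0.019 = 0.0108 W/m².
Total ΔF = 4.1186 + 1.2467 + 0.0109 + 0.0108 = 5.3870 W/m².

ΔF = 5.39 W/m²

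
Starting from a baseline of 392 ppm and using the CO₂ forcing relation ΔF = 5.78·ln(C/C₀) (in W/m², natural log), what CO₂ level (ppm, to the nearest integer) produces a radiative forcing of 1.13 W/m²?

C ≈ 477 ppm

Set 5.78 ln(C/392) = 1.13, so ln(C/392) = 1.13/5.78 = 0.19550.
Then C/392 = e^0.19550 = 1.21592, giving C = 392 × 1.21592 = 476.64 ppm.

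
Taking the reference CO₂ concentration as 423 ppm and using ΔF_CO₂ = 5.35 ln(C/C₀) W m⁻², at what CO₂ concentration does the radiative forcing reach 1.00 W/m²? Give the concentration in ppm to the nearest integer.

Set 5.35 ln(C/423) = 1.00, so ln(C/423) = 1.00/5.35 = 0.18692.
Then C/423 = e^0.18692 = 1.20553, giving C = 423 × 1.20553 = 509.94 ppm.

C ≈ 510 ppm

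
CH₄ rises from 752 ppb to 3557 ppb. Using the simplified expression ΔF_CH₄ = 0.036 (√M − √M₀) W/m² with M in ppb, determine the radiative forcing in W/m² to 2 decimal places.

CH₄: 0.036 × (√3557 − √752) = 0.036 × (59.6406 − 27.4226) = 0.036 × 32.2180 = 1.1598 W/m².

ΔF = 1.16 W/m²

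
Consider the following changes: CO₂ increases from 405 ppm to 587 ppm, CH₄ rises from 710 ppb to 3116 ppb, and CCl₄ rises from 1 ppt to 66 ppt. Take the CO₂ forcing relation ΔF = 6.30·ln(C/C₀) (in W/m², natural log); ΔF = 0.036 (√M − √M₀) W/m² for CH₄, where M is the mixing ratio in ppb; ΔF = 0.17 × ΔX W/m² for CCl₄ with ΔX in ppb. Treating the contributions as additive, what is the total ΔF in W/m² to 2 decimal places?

CO₂: 6.30 × ln(587/405) = 6.30 × ln(1.44938) = 6.30 × 0.37114 = 2.3382 W/m².
CH₄: 0.036 × (√3116 − √710) = 0.036 × (55.8211 − 26.6458) = 0.036 × 29.1753 = 1.0503 W/m².
CCl₄: Δ = 66 − 1 = 65 ppt = 0.065 ppb; ΔF = 0.17 × 0.065 = 0.0111 W/m².
Total ΔF = 2.3382 + 1.0503 + 0.0111 = 3.3996 W/m².

ΔF = 3.40 W/m²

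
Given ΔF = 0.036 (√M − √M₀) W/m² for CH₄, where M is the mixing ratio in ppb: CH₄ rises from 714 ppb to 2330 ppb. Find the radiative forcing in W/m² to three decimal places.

CH₄: 0.036 × (√2330 − √714) = 0.036 × (48.2701 − 26.7208) = 0.036 × 21.5493 = 0.7758 W/m².

ΔF = 0.776 W/m²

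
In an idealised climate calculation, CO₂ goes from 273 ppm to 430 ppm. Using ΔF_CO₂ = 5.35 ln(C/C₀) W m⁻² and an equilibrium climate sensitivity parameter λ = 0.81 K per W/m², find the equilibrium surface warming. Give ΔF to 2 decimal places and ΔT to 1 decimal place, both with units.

ΔF = 2.43 W/m²; ΔT = 2.0 K

CO₂: 5.35 × ln(430/273) = 5.35 × ln(1.57509) = 5.35 × 0.45431 = 2.4306 W/m².
ΔT = λ ΔF = 0.81 × 2.43 = 1.9683 K.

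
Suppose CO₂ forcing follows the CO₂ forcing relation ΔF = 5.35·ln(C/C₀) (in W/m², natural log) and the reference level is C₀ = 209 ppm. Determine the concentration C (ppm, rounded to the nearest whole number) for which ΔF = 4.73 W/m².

C ≈ 506 ppm

Set 5.35 ln(C/209) = 4.73, so ln(C/209) = 4.73/5.35 = 0.88411.
Then C/209 = e^0.88411 = 2.42083, giving C = 209 × 2.42083 = 505.95 ppm.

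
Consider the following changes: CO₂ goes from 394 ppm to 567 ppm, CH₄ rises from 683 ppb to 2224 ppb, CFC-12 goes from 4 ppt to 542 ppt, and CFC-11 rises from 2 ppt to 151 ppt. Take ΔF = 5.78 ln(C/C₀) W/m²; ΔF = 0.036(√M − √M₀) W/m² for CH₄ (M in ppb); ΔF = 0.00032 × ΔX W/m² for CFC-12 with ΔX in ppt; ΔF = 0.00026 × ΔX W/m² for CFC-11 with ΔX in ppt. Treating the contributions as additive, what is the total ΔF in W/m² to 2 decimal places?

ΔF = 3.07 W/m²

CO₂: 5.78 × ln(567/394) = 5.78 × ln(1.43909) = 5.78 × 0.36401 = 2.1040 W/m².
CH₄: 0.036 × (√2224 − √683) = 0.036 × (47.1593 − 26.1343) = 0.036 × 21.0250 = 0.7569 W/m².
CFC-12: ΔF = 0.00032 × (542 − 4) = 0.00032 × 538 = 0.1722 W/m².
CFC-11: ΔF = 0.00026 × (151 − 2) = 0.00026 × 149 = 0.0387 W/m².
Total ΔF = 2.1040 + 0.7569 + 0.1722 + 0.0387 = 3.0718 W/m².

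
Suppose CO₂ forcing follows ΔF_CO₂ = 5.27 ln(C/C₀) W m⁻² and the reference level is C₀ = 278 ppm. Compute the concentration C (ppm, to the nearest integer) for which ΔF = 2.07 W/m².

C ≈ 412 ppm

Set 5.27 ln(C/278) = 2.07, so ln(C/278) = 2.07/5.27 = 0.39279.
Then C/278 = e^0.39279 = 1.48111, giving C = 278 × 1.48111 = 411.75 ppm.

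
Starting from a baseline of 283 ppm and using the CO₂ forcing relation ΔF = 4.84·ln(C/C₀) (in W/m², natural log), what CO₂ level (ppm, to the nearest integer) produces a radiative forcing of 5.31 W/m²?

Set 4.84 ln(C/283) = 5.31, so ln(C/283) = 5.31/4.84 = 1.09711.
Then C/283 = e^1.09711 = 2.99550, giving C = 283 × 2.99550 = 847.73 ppm.

C ≈ 848 ppm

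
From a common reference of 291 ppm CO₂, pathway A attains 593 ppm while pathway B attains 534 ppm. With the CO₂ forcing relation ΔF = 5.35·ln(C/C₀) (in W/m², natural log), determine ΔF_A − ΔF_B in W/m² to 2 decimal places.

ΔF_A = 5.35 ln(593/291) = 5.35 × 0.71187 = 3.8085 W/m².
ΔF_B = 5.35 ln(534/291) = 5.35 × 0.60707 = 3.2478 W/m².
Difference: 3.8085 − 3.2478 = 0.5607 W/m².

ΔF_A − ΔF_B = 0.56 W/m²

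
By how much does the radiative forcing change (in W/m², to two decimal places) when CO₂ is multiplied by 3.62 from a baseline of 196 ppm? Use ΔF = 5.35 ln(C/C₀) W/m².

Because the forcing depends only on the ratio C/C₀, the initial concentration does not enter.
ΔF = 5.35 × ln(3.62) = 5.35 × 1.28647 = 6.8826 W/m².

ΔF = 6.88 W/m²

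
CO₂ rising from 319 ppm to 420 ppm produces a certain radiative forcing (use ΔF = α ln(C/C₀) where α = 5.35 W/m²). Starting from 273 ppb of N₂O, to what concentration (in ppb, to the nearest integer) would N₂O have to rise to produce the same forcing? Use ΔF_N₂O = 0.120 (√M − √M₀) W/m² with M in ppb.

M ≈ 829 ppb

CO₂ forcing: 5.35 × ln(420/319) = 5.35 × 0.275064 = 1.47159 W/m².
Set 0.120(√M − √273) = 1.47159: √M = 1.47159/0.120 + √273 = 12.2633 + 16.5227 = 28.7860.
M = (28.7860)² = 828.63 ppb.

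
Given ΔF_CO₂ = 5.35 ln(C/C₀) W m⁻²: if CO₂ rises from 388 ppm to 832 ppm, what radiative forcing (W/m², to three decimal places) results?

CO₂: 5.35 × ln(832/388) = 5.35 × ln(2.14433) = 5.35 × 0.76283 = 4.0811 W/m².

ΔF = 4.081 W/m²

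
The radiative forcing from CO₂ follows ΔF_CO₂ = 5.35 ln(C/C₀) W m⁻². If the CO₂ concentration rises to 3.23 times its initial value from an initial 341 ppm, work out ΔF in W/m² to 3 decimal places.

Because the forcing depends only on the ratio C/C₀, the initial concentration does not enter.
ΔF = 5.35 × ln(3.23) = 5.35 × 1.17248 = 6.2728 W/m².

ΔF = 6.273 W/m²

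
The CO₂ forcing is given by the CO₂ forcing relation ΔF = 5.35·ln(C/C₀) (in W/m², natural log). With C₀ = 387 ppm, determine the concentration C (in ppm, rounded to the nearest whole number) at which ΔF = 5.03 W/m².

Set 5.35 ln(C/387) = 5.03, so ln(C/387) = 5.03/5.35 = 0.94019.
Then C/387 = e^0.94019 = 2.56047, giving C = 387 × 2.56047 = 990.90 ppm.

C ≈ 991 ppm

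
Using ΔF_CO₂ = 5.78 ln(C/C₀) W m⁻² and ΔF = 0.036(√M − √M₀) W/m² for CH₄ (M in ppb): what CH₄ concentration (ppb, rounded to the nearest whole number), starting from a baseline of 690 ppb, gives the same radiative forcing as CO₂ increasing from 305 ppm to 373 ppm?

CO₂ forcing: 5.78 × ln(373/305) = 5.78 × 0.201267 = 1.16332 W/m².
Set 0.036(√M − √690) = 1.16332: √M = 1.16332/0.036 + √690 = 32.3144 + 26.2679 = 58.5823.
M = (58.5823)² = 3431.89 ppb.

M ≈ 3432 ppb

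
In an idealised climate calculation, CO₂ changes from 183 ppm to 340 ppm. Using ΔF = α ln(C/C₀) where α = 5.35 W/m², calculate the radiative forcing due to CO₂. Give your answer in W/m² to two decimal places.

ΔF = 3.31 W/m²

CO₂: 5.35 × ln(340/183) = 5.35 × ln(1.85792) = 5.35 × 0.61946 = 3.3141 W/m².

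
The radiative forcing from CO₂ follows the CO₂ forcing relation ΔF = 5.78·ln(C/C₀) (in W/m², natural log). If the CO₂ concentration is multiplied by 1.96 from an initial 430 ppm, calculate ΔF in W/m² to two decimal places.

Because the forcing depends only on the ratio C/C₀, the initial concentration does not enter.
ΔF = 5.78 × ln(1.96) = 5.78 × 0.67294 = 3.8896 W/m².

ΔF = 3.89 W/m²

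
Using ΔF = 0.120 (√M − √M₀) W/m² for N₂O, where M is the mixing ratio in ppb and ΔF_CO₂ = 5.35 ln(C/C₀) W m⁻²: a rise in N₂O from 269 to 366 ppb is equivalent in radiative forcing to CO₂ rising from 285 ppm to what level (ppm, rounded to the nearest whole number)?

C ≈ 303 ppm

N₂O forcing: 0.120 × (√366 − √269) = 0.120 × (19.1311 − 16.4012) = 0.120 × 2.7299 = 0.32759 W/m².
Set 5.35 ln(C/285) = 0.32759: ln(C/285) = 0.32759/5.35 = 0.06123, so C = 285 × e^0.06123 = 285 × 1.06314 = 302.99 ppm.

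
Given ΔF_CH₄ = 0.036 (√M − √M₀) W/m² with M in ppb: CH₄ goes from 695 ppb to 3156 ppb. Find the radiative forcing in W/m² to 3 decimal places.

CH₄: 0.036 × (√3156 − √695) = 0.036 × (56.1783 − 26.3629) = 0.036 × 29.8154 = 1.0734 W/m².

ΔF = 1.073 W/m²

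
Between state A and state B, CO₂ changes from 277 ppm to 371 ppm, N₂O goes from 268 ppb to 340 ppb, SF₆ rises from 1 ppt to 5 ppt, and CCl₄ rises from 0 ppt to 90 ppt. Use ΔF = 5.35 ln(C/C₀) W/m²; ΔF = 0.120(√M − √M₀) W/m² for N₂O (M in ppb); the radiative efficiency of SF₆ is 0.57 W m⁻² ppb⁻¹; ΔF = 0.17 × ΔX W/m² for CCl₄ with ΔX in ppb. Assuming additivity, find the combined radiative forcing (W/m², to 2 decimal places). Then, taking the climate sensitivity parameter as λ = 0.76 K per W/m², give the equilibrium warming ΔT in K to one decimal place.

CO₂: 5.35 × ln(371/277) = 5.35 × ln(1.33935) = 5.35 × 0.29218 = 1.5632 W/m².
N₂O: 0.120 × (√340 − √268) = 0.120 × (18.4391 − 16.3707) = 0.120 × 2.0684 = 0.2482 W/m².
SF₆: Δ = 5 − 1 = 4 ppt = 0.004 ppb; ΔF = 0.57 × 0.004 = 0.0023 W/m².
CCl₄: Δ = 90 − 0 = 90 ppt = 0.090 ppb; ΔF = 0.17 × 0.090 = 0.0153 W/m².
Total ΔF = 1.5632 + 0.2482 + 0.0023 + 0.0153 = 1.8290 W/m².
ΔT = λ ΔF = 0.76 × 1.83 = 1.3908 K.

ΔF = 1.83 W/m²; ΔT = 1.4 K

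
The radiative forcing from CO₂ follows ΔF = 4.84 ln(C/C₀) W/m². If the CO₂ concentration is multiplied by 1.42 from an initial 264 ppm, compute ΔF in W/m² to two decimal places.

ΔF = 1.70 W/m²

Because the forcing depends only on the ratio C/C₀, the initial concentration does not enter.
ΔF = 4.84 × ln(1.42) = 4.84 × 0.35066 = 1.6972 W/m².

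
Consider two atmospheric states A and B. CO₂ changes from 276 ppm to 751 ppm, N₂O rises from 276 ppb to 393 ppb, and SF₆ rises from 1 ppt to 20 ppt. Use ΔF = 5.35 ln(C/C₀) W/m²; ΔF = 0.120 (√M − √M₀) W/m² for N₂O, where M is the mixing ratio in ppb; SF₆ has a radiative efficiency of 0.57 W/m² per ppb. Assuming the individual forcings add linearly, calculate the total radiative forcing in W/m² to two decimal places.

ΔF = 5.75 W/m²

CO₂: 5.35 × ln(751/276) = 5.35 × ln(2.72101) = 5.35 × 1.00100 = 5.3554 W/m².
N₂O: 0.120 × (√393 − √276) = 0.120 × (19.8242 − 16.6132) = 0.120 × 3.2110 = 0.3853 W/m².
SF₆: Δ = 20 − 1 = 19 ppt = 0.019 ppb; ΔF = 0.57 × 0.019 = 0.0108 W/m².
Total ΔF = 5.3554 + 0.3853 + 0.0108 = 5.7515 W/m².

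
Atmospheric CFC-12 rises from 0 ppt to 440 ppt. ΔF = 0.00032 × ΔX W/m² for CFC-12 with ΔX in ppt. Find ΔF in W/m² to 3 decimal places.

CFC-12: ΔF = 0.00032 × (440 − 0) = 0.00032 × 440 = 0.1408 W/m².

ΔF = 0.141 W/m²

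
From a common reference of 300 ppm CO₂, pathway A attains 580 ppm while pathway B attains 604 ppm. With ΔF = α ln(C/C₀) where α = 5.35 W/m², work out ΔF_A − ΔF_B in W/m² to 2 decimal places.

ΔF_A = 5.35 ln(580/300) = 5.35 × 0.65925 = 3.5270 W/m².
ΔF_B = 5.35 ln(604/300) = 5.35 × 0.69979 = 3.7439 W/m².
Difference: 3.5270 − 3.7439 = -0.2169 W/m².
(Equivalently, ΔF_A − ΔF_B = 5.35 ln(580/604) = 5.35 × -0.04055 = -0.2169 W/m².)

ΔF_A − ΔF_B = -0.22 W/m²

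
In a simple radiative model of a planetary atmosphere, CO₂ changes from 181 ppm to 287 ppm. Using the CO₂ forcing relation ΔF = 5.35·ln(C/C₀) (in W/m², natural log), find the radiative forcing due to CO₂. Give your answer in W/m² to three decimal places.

CO₂: 5.35 × ln(287/181) = 5.35 × ln(1.58564) = 5.35 × 0.46099 = 2.4663 W/m².

ΔF = 2.466 W/m²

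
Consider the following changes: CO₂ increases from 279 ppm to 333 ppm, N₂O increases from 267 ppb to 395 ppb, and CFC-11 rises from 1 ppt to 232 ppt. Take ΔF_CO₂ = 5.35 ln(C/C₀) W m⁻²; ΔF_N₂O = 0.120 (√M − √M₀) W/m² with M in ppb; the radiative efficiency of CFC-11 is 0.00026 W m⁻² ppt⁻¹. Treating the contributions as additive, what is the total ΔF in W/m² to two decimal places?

ΔF = 1.43 W/m²

CO₂: 5.35 × ln(333/279) = 5.35 × ln(1.19355) = 5.35 × 0.17693 = 0.9466 W/m².
N₂O: 0.120 × (√395 − √267) = 0.120 × (19.8746 − 16.3401) = 0.120 × 3.5345 = 0.4241 W/m².
CFC-11: ΔF = 0.00026 × (232 − 1) = 0.00026 × 231 = 0.0601 W/m².
Total ΔF = 0.9466 + 0.4241 + 0.0601 = 1.4308 W/m².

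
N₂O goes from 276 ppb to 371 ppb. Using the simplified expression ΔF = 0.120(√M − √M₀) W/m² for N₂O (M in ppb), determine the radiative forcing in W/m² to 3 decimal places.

N₂O: 0.120 × (√371 − √276) = 0.120 × (19.2614 − 16.6132) = 0.120 × 2.6482 = 0.3178 W/m².

ΔF = 0.318 W/m²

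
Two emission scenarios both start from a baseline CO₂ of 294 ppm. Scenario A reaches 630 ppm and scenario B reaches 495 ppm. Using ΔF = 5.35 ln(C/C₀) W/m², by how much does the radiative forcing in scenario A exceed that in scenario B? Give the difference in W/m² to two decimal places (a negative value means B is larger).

ΔF_A − ΔF_B = 1.29 W/m²

ΔF_A = 5.35 ln(630/294) = 5.35 × 0.76214 = 4.0774 W/m².
ΔF_B = 5.35 ln(495/294) = 5.35 × 0.52098 = 2.7872 W/m².
Difference: 4.0774 − 2.7872 = 1.2902 W/m².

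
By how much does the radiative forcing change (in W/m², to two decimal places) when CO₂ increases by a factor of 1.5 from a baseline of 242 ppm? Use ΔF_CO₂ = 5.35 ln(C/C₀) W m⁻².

Because the forcing depends only on the ratio C/C₀, the initial concentration does not enter.
ΔF = 5.35 × ln(1.5) = 5.35 × 0.40547 = 2.1693 W/m².

ΔF = 2.17 W/m²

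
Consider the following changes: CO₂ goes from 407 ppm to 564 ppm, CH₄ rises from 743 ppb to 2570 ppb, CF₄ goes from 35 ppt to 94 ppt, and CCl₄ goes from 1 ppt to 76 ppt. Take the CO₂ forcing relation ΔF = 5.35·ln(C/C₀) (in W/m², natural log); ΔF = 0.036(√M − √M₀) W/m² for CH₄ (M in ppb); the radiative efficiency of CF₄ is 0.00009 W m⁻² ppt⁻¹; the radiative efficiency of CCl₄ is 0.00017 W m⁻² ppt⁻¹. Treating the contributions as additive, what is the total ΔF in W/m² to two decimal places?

ΔF = 2.61 W/m²

CO₂: 5.35 × ln(564/407) = 5.35 × ln(1.38575) = 5.35 × 0.32624 = 1.7454 W/m².
CH₄: 0.036 × (√2570 − √743) = 0.036 × (50.6952 − 27.2580) = 0.036 × 23.4372 = 0.8437 W/m².
CF₄: ΔF = 0.00009 × (94 − 35) = 0.00009 × 59 = 0.0053 W/m².
CCl₄: ΔF = 0.00017 × (76 − 1) = 0.00017 × 75 = 0.0128 W/m².
Total ΔF = 1.7454 + 0.8437 + 0.0053 + 0.0128 = 2.6072 W/m².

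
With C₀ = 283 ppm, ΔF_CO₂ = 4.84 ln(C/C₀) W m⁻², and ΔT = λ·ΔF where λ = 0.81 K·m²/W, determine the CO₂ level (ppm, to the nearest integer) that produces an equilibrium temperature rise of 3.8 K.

C ≈ 746 ppm

Required forcing: ΔF = ΔT/λ = 3.8/0.81 = 4.6914 W/m².
Then ln(C/283) = ΔF/4.84 = 4.6914/4.84 = 0.96930.
So C = 283 × e^0.96930 = 283 × 2.63610 = 746.02 ppm.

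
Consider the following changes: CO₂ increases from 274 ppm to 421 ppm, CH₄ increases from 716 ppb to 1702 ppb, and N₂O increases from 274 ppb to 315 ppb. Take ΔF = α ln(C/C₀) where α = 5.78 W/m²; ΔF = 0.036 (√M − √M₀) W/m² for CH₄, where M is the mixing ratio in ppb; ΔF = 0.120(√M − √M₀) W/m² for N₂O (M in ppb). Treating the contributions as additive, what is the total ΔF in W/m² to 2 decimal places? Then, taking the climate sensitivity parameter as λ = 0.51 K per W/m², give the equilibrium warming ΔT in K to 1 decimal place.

CO₂: 5.78 × ln(421/274) = 5.78 × ln(1.53650) = 5.78 × 0.42951 = 2.4826 W/m².
CH₄: 0.036 × (√1702 − √716) = 0.036 × (41.2553 − 26.7582) = 0.036 × 14.4971 = 0.5219 W/m².
N₂O: 0.120 × (√315 − √274) = 0.120 × (17.7482 − 16.5529) = 0.120 × 1.1953 = 0.1434 W/m².
Total ΔF = 2.4826 + 0.5219 + 0.1434 = 3.1479 W/m².
ΔT = λ ΔF = 0.51 × 3.15 = 1.6065 K.

ΔF = 3.15 W/m²; ΔT = 1.6 K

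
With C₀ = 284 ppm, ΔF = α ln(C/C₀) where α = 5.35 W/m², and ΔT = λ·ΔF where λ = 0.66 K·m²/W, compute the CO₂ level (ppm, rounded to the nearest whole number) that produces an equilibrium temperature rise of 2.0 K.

Required forcing: ΔF = ΔT/λ = 2.0/0.66 = 3.0303 W/m².
Then ln(C/284) = ΔF/5.35 = 3.0303/5.35 = 0.56641.
So C = 284 × e^0.56641 = 284 × 1.76193 = 500.39 ppm.

C ≈ 500 ppm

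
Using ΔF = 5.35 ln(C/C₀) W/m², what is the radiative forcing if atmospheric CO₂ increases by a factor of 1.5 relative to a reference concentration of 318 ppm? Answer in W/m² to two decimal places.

ΔF = 2.17 W/m²

Because the forcing depends only on the ratio C/C₀, the initial concentration does not enter.
ΔF = 5.35 × ln(1.5) = 5.35 × 0.40547 = 2.1693 W/m².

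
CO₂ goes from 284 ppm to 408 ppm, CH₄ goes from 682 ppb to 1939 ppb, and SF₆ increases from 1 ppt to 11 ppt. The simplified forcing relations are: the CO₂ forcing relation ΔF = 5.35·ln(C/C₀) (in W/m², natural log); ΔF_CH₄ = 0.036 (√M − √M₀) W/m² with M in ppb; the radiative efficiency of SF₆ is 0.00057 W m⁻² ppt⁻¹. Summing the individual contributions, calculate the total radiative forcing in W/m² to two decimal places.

ΔF = 2.59 W/m²

CO₂: 5.35 × ln(408/284) = 5.35 × ln(1.43662) = 5.35 × 0.36229 = 1.9383 W/m².
CH₄: 0.036 × (√1939 − √682) = 0.036 × (44.0341 − 26.1151) = 0.036 × 17.9190 = 0.6451 W/m².
SF₆: ΔF = 0.00057 × (11 − 1) = 0.00057 × 10 = 0.0057 W/m².
Total ΔF = 1.9383 + 0.6451 + 0.0057 = 2.5891 W/m².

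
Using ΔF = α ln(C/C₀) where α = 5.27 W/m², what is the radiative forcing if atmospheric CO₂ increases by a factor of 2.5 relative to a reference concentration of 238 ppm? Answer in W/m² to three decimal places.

ΔF = 5.27 × ln(2.5) = 5.27 × 0.91629 = 4.8288 W/m².

ΔF = 4.829 W/m²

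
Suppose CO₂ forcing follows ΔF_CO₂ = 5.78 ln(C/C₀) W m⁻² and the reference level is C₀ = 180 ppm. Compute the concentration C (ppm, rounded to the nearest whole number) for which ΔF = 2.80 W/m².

Set 5.78 ln(C/180) = 2.80, so ln(C/180) = 2.80/5.78 = 0.48443.
Then C/180 = e^0.48443 = 1.62325, giving C = 180 × 1.62325 = 292.19 ppm.

C ≈ 292 ppm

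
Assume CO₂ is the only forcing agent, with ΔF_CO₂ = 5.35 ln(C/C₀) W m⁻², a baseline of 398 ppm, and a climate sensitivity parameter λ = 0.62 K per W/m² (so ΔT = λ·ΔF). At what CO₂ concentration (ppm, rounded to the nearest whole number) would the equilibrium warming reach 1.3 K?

C ≈ 589 ppm

Required forcing: ΔF = ΔT/λ = 1.3/0.62 = 2.0968 W/m².
Then ln(C/398) = ΔF/5.35 = 2.0968/5.35 = 0.39193.
So C = 398 × e^0.39193 = 398 × 1.47983 = 588.97 ppm.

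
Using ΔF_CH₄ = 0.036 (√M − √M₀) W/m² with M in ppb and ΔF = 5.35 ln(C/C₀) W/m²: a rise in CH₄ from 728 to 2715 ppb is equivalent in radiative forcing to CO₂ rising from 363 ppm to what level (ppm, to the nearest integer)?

CH₄ forcing: 0.036 × (√2715 − √728) = 0.036 × (52.1057 − 26.9815) = 0.036 × 25.1242 = 0.90447 W/m².
Set 5.35 ln(C/363) = 0.90447: ln(C/363) = 0.90447/5.35 = 0.16906, so C = 363 × e^0.16906 = 363 × 1.18419 = 429.86 ppm.

C ≈ 430 ppm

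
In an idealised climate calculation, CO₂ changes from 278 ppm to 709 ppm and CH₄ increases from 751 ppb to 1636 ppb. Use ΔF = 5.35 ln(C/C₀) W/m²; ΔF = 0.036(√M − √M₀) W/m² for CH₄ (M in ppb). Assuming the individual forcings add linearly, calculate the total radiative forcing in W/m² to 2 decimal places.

ΔF = 5.48 W/m²

CO₂: 5.35 × ln(709/278) = 5.35 × ln(2.55036) = 5.35 × 0.93623 = 5.0088 W/m².
CH₄: 0.036 × (√1636 − √751) = 0.036 × (40.4475 − 27.4044) = 0.036 × 13.0431 = 0.4696 W/m².
Total ΔF = 5.0088 + 0.4696 = 5.4784 W/m².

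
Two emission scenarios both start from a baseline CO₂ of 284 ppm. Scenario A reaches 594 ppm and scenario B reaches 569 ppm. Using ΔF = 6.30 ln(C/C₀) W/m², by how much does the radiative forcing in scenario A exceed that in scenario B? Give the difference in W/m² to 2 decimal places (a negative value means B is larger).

ΔF_A − ΔF_B = 0.27 W/m²

ΔF_A = 6.30 ln(594/284) = 6.30 × 0.73791 = 4.6488 W/m².
ΔF_B = 6.30 ln(569/284) = 6.30 × 0.69491 = 4.3779 W/m².
Difference: 4.6488 − 4.3779 = 0.2709 W/m².
(Equivalently, ΔF_A − ΔF_B = 6.30 ln(594/569) = 6.30 × 0.04300 = 0.2709 W/m².)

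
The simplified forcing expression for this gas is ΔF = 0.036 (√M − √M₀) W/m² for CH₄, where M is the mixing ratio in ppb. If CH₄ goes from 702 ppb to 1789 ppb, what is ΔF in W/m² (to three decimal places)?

ΔF = 0.569 W/m²

CH₄: 0.036 × (√1789 − √702) = 0.036 × (42.2966 − 26.4953) = 0.036 × 15.8013 = 0.5688 W/m².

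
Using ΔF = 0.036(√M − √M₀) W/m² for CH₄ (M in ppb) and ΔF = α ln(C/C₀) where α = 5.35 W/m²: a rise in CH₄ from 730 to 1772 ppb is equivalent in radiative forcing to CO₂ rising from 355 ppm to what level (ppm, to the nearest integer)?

C ≈ 393 ppm

CH₄ forcing: 0.036 × (√1772 − √730) = 0.036 × (42.0951 − 27.0185) = 0.036 × 15.0766 = 0.54276 W/m².
Set 5.35 ln(C/355) = 0.54276: ln(C/355) = 0.54276/5.35 = 0.10145, so C = 355 × e^0.10145 = 355 × 1.10677 = 392.90 ppm.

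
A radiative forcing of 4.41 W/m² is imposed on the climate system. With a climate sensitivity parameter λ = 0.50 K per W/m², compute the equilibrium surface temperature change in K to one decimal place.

ΔT = λ ΔF = 0.50 × 4.41 = 2.2050 K.

ΔT = 2.2 K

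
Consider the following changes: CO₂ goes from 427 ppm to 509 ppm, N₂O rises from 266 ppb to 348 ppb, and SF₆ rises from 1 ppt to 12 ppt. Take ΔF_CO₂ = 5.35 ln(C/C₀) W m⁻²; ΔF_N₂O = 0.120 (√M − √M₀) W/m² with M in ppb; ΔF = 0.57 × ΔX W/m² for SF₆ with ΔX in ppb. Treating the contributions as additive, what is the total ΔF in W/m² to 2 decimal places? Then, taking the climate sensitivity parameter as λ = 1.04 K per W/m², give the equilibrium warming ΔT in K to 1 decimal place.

ΔF = 1.23 W/m²; ΔT = 1.3 K

CO₂: 5.35 × ln(509/427) = 5.35 × ln(1.19204) = 5.35 × 0.17567 = 0.9398 W/m².
N₂O: 0.120 × (√348 − √266) = 0.120 × (18.6548 − 16.3095) = 0.120 × 2.3453 = 0.2814 W/m².
SF₆: Δ = 12 − 1 = 11 ppt = 0.011 ppb; ΔF = 0.57 × 0.011 = 0.0063 W/m².
Total ΔF = 0.9398 + 0.2814 + 0.0063 = 1.2275 W/m².
ΔT = λ ΔF = 1.04 × 1.23 = 1.2792 K.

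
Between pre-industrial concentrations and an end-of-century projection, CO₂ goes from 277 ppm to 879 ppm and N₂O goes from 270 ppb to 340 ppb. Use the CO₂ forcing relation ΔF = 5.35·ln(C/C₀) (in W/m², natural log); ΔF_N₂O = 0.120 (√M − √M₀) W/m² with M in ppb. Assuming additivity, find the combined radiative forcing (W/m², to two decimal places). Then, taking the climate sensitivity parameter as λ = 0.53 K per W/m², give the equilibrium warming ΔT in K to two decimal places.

CO₂: 5.35 × ln(879/277) = 5.35 × ln(3.17329) = 5.35 × 1.15477 = 6.1780 W/m².
N₂O: 0.120 × (√340 − √270) = 0.120 × (18.4391 − 16.4317) = 0.120 × 2.0074 = 0.2409 W/m².
Total ΔF = 6.1780 + 0.2409 = 6.4189 W/m².
ΔT = λ ΔF = 0.53 × 6.42 = 3.4026 K.

ΔF = 6.42 W/m²; ΔT = 3.40 K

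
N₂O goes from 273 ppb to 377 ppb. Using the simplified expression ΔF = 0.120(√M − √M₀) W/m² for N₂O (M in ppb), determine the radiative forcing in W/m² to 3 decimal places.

N₂O: 0.120 × (√377 − √273) = 0.120 × (19.4165 − 16.5227) = 0.120 × 2.8938 = 0.3473 W/m².

ΔF = 0.347 W/m²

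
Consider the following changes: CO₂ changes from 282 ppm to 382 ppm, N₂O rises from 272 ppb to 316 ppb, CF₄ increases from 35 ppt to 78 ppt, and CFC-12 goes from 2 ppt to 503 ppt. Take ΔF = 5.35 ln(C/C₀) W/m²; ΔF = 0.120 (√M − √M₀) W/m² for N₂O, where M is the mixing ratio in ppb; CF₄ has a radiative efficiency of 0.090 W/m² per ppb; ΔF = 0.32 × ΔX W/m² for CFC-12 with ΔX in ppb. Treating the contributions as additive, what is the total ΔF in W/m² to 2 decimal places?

ΔF = 1.94 W/m²

CO₂: 5.35 × ln(382/282) = 5.35 × ln(1.35461) = 5.35 × 0.30351 = 1.6238 W/m².
N₂O: 0.120 × (√316 − √272) = 0.120 × (17.7764 − 16.4924) = 0.120 × 1.2840 = 0.1541 W/m².
CF₄: Δ = 78 − 35 = 43 ppt = 0.043 ppb; ΔF = 0.090 × 0.043 = 0.0039 W/m².
CFC-12: Δ = 503 − 2 = 501 ppt = 0.501 ppb; ΔF = 0.32 × 0.501 = 0.1603 W/m².
Total ΔF = 1.6238 + 0.1541 + 0.0039 + 0.1603 = 1.9421 W/m².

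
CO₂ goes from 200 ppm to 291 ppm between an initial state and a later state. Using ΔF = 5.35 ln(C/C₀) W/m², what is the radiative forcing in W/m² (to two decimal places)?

ΔF = 2.01 W/m²

CO₂ absorption bands are partially saturated, so forcing scales with the logarithm of the concentration ratio.
CO₂: 5.35 × ln(291/200) = 5.35 × ln(1.45500) = 5.35 × 0.37501 = 2.0063 W/m².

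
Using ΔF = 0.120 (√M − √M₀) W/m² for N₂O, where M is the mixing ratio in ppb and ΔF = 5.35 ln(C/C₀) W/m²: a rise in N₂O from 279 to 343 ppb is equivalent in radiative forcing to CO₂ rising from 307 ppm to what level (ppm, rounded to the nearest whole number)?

C ≈ 320 ppm

N₂O forcing: 0.120 × (√343 − √279) = 0.120 × (18.5203 − 16.7033) = 0.120 × 1.8170 = 0.21804 W/m².
Set 5.35 ln(C/307) = 0.21804: ln(C/307) = 0.21804/5.35 = 0.04076, so C = 307 × e^0.04076 = 307 × 1.04160 = 319.77 ppm.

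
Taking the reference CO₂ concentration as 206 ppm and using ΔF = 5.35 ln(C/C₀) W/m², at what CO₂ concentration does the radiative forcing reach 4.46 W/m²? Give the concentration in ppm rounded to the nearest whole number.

Set 5.35 ln(C/206) = 4.46, so ln(C/206) = 4.46/5.35 = 0.83364.
Then C/206 = e^0.83364 = 2.30168, giving C = 206 × 2.30168 = 474.15 ppm.

C ≈ 474 ppm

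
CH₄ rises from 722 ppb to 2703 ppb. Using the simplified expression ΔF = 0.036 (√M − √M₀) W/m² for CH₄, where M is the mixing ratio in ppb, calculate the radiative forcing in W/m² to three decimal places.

CH₄: 0.036 × (√2703 − √722) = 0.036 × (51.9904 − 26.8701) = 0.036 × 25.1203 = 0.9043 W/m².

ΔF = 0.904 W/m²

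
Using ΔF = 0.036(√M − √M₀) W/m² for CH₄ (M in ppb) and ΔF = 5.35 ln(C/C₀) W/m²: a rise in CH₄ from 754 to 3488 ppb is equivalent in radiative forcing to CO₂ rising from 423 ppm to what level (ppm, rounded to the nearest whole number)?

C ≈ 523 ppm

CH₄ forcing: 0.036 × (√3488 − √754) = 0.036 × (59.0593 − 27.4591) = 0.036 × 31.6002 = 1.13761 W/m².
Set 5.35 ln(C/423) = 1.13761: ln(C/423) = 1.13761/5.35 = 0.21264, so C = 423 × e^0.21264 = 423 × 1.23694 = 523.23 ppm.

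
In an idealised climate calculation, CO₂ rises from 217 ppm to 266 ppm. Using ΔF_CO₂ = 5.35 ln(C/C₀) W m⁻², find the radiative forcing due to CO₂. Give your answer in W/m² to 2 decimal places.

CO₂: 5.35 × ln(266/217) = 5.35 × ln(1.22581) = 5.35 × 0.20360 = 1.0893 W/m².

ΔF = 1.09 W/m²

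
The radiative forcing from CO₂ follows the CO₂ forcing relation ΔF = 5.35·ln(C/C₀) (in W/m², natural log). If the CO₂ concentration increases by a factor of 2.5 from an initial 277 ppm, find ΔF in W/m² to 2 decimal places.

ΔF = 5.35 × ln(2.5) = 5.35 × 0.91629 = 4.9022 W/m².

ΔF = 4.90 W/m²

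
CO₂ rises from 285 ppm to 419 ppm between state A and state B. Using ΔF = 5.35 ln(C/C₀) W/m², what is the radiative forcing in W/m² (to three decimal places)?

CO₂: 5.35 × ln(419/285) = 5.35 × ln(1.47018) = 5.35 × 0.38538 = 2.0618 W/m².

ΔF = 2.062 W/m²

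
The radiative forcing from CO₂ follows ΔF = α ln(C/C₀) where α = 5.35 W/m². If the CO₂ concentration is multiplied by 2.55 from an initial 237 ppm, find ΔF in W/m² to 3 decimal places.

ΔF = 5.008 W/m²

Because the forcing depends only on the ratio C/C₀, the initial concentration does not enter.
ΔF = 5.35 × ln(2.55) = 5.35 × 0.93609 = 5.0081 W/m².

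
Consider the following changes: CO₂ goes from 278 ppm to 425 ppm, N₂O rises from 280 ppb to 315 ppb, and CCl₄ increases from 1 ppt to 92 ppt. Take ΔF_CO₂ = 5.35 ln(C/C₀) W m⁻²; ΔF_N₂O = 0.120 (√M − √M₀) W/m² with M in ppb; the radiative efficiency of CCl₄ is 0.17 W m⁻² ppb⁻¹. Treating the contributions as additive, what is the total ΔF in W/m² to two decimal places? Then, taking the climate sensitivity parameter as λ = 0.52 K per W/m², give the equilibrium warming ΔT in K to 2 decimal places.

ΔF = 2.41 W/m²; ΔT = 1.25 K

CO₂: 5.35 × ln(425/278) = 5.35 × ln(1.52878) = 5.35 × 0.42447 = 2.2709 W/m².
N₂O: 0.120 × (√315 − √280) = 0.120 × (17.7482 − 16.7332) = 0.120 × 1.0150 = 0.1218 W/m².
CCl₄: Δ = 92 − 1 = 91 ppt = 0.091 ppb; ΔF = 0.17 × 0.091 = 0.0155 W/m².
Total ΔF = 2.2709 + 0.1218 + 0.0155 = 2.4082 W/m².
ΔT = λ ΔF = 0.52 × 2.41 = 1.2532 K.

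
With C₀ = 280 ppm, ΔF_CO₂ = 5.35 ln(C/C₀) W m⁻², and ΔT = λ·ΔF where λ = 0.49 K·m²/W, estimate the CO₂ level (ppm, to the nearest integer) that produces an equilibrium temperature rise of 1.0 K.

C ≈ 410 ppm

Required forcing: ΔF = ΔT/λ = 1.0/0.49 = 2.0408 W/m².
Then ln(C/280) = ΔF/5.35 = 2.0408/5.35 = 0.38146.
So C = 280 × e^0.38146 = 280 × 1.46442 = 410.04 ppm.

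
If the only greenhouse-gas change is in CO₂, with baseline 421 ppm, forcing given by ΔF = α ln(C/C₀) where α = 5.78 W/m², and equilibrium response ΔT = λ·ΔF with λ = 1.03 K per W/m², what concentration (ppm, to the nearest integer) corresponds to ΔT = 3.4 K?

C ≈ 745 ppm

Required forcing: ΔF = ΔT/λ = 3.4/1.03 = 3.3010 W/m².
Then ln(C/421) = ΔF/5.78 = 3.3010/5.78 = 0.57111.
So C = 421 × e^0.57111 = 421 × 1.77023 = 745.27 ppm.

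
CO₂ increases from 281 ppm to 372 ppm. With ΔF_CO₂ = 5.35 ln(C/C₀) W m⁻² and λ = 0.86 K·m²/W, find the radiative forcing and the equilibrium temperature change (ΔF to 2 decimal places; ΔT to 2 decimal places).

ΔF = 1.50 W/m²; ΔT = 1.29 K

CO₂: 5.35 × ln(372/281) = 5.35 × ln(1.32384) = 5.35 × 0.28054 = 1.5009 W/m².
ΔT = λ ΔF = 0.86 × 1.50 = 1.2900 K.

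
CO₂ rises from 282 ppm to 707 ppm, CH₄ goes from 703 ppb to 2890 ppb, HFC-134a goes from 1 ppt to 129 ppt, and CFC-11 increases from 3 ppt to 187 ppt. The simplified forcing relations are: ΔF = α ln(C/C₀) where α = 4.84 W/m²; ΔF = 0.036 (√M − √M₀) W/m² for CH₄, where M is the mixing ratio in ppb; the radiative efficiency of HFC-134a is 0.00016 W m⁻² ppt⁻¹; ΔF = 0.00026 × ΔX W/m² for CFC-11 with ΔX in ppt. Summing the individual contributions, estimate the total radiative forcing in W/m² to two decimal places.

CO₂: 4.84 × ln(707/282) = 4.84 × ln(2.50709) = 4.84 × 0.91912 = 4.4485 W/m².
CH₄: 0.036 × (√2890 − √703) = 0.036 × (53.7587 − 26.5141) = 0.036 × 27.2446 = 0.9808 W/m².
HFC-134a: ΔF = 0.00016 × (129 − 1) = 0.00016 × 128 = 0.0205 W/m².
CFC-11: ΔF = 0.00026 × (187 − 3) = 0.00026 × 184 = 0.0478 W/m².
Total ΔF = 4.4485 + 0.9808 + 0.0205 + 0.0478 = 5.4976 W/m².

ΔF = 5.50 W/m²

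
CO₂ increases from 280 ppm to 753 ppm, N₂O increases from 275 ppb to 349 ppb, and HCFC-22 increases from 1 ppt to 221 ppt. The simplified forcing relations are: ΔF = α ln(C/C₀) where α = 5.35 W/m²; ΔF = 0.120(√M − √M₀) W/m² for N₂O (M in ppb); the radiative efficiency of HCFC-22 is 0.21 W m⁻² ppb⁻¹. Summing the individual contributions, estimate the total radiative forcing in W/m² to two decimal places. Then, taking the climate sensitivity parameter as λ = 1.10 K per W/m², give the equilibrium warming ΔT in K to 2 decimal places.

ΔF = 5.59 W/m²; ΔT = 6.15 K

CO₂: 5.35 × ln(753/280) = 5.35 × ln(2.68929) = 5.35 × 0.98928 = 5.2926 W/m².
N₂O: 0.120 × (√349 − √275) = 0.120 × (18.6815 − 16.5831) = 0.120 × 2.0984 = 0.2518 W/m².
HCFC-22: Δ = 221 − 1 = 220 ppt = 0.220 ppb; ΔF = 0.21 × 0.220 = 0.0462 W/m².
Total ΔF = 5.2926 + 0.2518 + 0.0462 = 5.5906 W/m².
ΔT = λ ΔF = 1.10 × 5.59 = 6.1490 K.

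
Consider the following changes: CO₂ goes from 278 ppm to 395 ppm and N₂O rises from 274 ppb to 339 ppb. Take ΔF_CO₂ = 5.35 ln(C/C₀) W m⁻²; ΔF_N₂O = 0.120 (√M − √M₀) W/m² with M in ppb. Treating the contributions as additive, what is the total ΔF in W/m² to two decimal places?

CO₂: 5.35 × ln(395/278) = 5.35 × ln(1.42086) = 5.35 × 0.35126 = 1.8792 W/m².
N₂O: 0.120 × (√339 − √274) = 0.120 × (18.4120 − 16.5529) = 0.120 × 1.8591 = 0.2231 W/m².
Total ΔF = 1.8792 + 0.2231 = 2.1023 W/m².

ΔF = 2.10 W/m²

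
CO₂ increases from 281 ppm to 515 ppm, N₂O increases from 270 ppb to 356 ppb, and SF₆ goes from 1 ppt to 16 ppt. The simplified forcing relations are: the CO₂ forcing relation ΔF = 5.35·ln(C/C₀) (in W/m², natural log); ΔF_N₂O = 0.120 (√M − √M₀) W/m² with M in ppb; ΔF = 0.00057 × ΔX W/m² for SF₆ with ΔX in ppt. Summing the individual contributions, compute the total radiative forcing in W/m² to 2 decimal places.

CO₂: 5.35 × ln(515/281) = 5.35 × ln(1.83274) = 5.35 × 0.60581 = 3.2411 W/m².
N₂O: 0.120 × (√356 − √270) = 0.120 × (18.8680 − 16.4317) = 0.120 × 2.4363 = 0.2924 W/m².
SF₆: ΔF = 0.00057 × (16 − 1) = 0.00057 × 15 = 0.0086 W/m².
Total ΔF = 3.2411 + 0.2924 + 0.0086 = 3.5421 W/m².

ΔF = 3.54 W/m²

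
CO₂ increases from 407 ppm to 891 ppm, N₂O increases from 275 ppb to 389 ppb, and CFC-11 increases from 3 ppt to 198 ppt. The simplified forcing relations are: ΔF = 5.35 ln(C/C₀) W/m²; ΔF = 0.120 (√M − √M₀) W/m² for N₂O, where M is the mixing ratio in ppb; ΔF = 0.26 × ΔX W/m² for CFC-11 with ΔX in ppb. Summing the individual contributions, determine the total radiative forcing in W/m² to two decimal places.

ΔF = 4.62 W/m²

CO₂: 5.35 × ln(891/407) = 5.35 × ln(2.18919) = 5.35 × 0.78353 = 4.1919 W/m².
N₂O: 0.120 × (√389 − √275) = 0.120 × (19.7231 − 16.5831) = 0.120 × 3.1400 = 0.3768 W/m².
CFC-11: Δ = 198 − 3 = 195 ppt = 0.195 ppb; ΔF = 0.26 × 0.195 = 0.0507 W/m².
Total ΔF = 4.1919 + 0.3768 + 0.0507 = 4.6194 W/m².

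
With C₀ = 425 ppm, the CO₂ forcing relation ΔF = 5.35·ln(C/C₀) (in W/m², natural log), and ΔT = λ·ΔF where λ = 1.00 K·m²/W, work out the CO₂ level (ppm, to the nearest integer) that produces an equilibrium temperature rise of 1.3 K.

C ≈ 542 ppm

Required forcing: ΔF = ΔT/λ = 1.3/1.00 = 1.3000 W/m².
Then ln(C/425) = ΔF/5.35 = 1.3000/5.35 = 0.24299.
So C = 425 × e^0.24299 = 425 × 1.27506 = 541.90 ppm.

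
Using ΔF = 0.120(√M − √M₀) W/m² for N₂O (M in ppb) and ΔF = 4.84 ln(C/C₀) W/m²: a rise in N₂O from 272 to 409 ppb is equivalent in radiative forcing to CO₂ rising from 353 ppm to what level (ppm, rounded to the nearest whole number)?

C ≈ 387 ppm

N₂O forcing: 0.120 × (√409 − √272) = 0.120 × (20.2237 − 16.4924) = 0.120 × 3.7313 = 0.44776 W/m².
Set 4.84 ln(C/353) = 0.44776: ln(C/353) = 0.44776/4.84 = 0.09251, so C = 353 × e^0.09251 = 353 × 1.09692 = 387.21 ppm.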